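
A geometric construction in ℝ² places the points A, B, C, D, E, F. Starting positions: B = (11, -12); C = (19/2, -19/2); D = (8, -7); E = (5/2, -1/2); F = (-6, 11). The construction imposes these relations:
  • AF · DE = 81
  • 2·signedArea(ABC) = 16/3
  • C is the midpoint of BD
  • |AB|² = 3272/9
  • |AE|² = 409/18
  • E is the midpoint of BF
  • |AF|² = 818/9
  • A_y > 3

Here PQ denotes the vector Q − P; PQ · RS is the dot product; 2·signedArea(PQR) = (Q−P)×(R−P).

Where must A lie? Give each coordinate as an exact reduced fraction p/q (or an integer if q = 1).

1. A_x = -1/3  [AF · DE = 81 ∩ 2·signedArea(ABC) = 16/3]
2. A_y = 10/3  [AF · DE = 81 ∩ 2·signedArea(ABC) = 16/3]
   → A = (-1/3, 10/3)

A = (-1/3, 10/3)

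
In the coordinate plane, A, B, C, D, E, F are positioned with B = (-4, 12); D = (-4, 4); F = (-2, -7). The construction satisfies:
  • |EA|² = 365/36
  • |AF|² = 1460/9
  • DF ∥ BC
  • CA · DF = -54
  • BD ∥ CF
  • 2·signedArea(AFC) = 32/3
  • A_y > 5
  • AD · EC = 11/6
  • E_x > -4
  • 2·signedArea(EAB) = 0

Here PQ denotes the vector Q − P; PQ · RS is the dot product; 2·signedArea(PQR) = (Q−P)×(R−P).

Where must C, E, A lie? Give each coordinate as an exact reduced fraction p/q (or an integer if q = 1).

A = (-10/3, 17/3)
C = (-2, 1)
E = (-3, 5/2)

1. C_x = -2  [BD ∥ CF ∩ DF ∥ BC]
2. C_y = 1  [BD ∥ CF ∩ DF ∥ BC]
   → C = (-2, 1)
3. A_x = -10/3  [2·signedArea(AFC) = 32/3 ∩ CA · DF = -54]
4. A_y = 17/3  [2·signedArea(AFC) = 32/3 ∩ CA · DF = -54]
   → A = (-10/3, 17/3)
5. E_x = -3  [2·signedArea(EAB) = 0 ∩ AD · EC = 11/6]
6. E_y = 5/2  [2·signedArea(EAB) = 0 ∩ AD · EC = 11/6]
   → E = (-3, 5/2)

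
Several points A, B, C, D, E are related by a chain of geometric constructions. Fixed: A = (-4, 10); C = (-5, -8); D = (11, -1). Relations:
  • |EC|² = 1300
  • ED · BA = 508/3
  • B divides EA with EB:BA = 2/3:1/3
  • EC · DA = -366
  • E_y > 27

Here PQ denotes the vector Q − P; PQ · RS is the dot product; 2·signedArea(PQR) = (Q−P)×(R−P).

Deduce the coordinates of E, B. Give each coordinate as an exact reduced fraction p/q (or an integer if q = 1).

B = (-11/3, 16)
E = (-3, 28)

1. E_x = -3  [line 15·x + -11·y + 353 = 0 ∩ |EC|² = 1300]
2. E_y = 28  [line 15·x + -11·y + 353 = 0 ∩ |EC|² = 1300]
   → E = (-3, 28)
3. B_x = -11/3  [ED · BA = 508/3 ∩ B divides EA with EB:BA = 2/3:1/3]
4. B_y = 16  [ED · BA = 508/3 ∩ B divides EA with EB:BA = 2/3:1/3]
   → B = (-11/3, 16)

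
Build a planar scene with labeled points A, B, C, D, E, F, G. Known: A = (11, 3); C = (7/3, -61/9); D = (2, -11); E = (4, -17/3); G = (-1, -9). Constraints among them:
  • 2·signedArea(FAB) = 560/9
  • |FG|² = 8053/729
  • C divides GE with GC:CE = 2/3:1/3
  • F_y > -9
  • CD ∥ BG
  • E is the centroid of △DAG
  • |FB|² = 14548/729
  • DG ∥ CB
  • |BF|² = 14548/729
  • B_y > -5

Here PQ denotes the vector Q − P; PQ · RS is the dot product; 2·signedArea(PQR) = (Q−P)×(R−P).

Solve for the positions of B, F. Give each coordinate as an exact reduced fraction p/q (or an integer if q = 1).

1. B_x = -2/3  [CD ∥ BG ∩ DG ∥ CB]
2. B_y = -43/9  [CD ∥ BG ∩ DG ∥ CB]
   → B = (-2/3, -43/9)
3. F_x = 20/9  [line 70/9·x + -35/3·y + -1015/9 = 0 ∩ |FG|² = 8053/729]
4. F_y = -221/27  [line 70/9·x + -35/3·y + -1015/9 = 0 ∩ |FG|² = 8053/729]
   → F = (20/9, -221/27)

B = (-2/3, -43/9)
F = (20/9, -221/27)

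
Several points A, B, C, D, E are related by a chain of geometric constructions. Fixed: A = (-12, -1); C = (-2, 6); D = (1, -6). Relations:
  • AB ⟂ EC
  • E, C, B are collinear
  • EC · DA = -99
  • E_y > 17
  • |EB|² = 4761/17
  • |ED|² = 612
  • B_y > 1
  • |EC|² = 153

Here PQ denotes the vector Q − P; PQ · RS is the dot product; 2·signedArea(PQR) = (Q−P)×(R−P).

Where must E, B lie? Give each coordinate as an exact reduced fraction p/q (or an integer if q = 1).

B = (-16/17, 30/17)
E = (-5, 18)

1. E_x = -5  [line 13·x + -5·y + 155 = 0 ∩ |ED|² = 612]
2. E_y = 18  [line 13·x + -5·y + 155 = 0 ∩ |ED|² = 612]
   → E = (-5, 18)
3. B_x = -16/17  [E, C, B are collinear ∩ AB ⟂ EC]
4. B_y = 30/17  [E, C, B are collinear ∩ AB ⟂ EC]
   → B = (-16/17, 30/17)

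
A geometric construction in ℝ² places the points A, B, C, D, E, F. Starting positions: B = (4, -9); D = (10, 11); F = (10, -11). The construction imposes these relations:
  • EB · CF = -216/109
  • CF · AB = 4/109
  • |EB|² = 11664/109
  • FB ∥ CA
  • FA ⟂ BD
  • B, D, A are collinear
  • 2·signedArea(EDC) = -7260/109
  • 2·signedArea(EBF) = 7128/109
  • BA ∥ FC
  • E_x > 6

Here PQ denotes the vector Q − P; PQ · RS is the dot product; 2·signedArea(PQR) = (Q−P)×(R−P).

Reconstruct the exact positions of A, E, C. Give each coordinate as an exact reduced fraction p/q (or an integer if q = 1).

1. A_x = 430/109  [B, D, A are collinear ∩ FA ⟂ BD]
2. A_y = -1001/109  [B, D, A are collinear ∩ FA ⟂ BD]
   → A = (430/109, -1001/109)
3. C_x = 1084/109  [FB ∥ CA ∩ BA ∥ FC]
4. C_y = -1219/109  [FB ∥ CA ∩ BA ∥ FC]
   → C = (1084/109, -1219/109)
5. E_x = 760/109  [2·signedArea(EBF) = 7128/109 ∩ EB · CF = -216/109]
6. E_y = 99/109  [2·signedArea(EBF) = 7128/109 ∩ EB · CF = -216/109]
   → E = (760/109, 99/109)

A = (430/109, -1001/109)
C = (1084/109, -1219/109)
E = (760/109, 99/109)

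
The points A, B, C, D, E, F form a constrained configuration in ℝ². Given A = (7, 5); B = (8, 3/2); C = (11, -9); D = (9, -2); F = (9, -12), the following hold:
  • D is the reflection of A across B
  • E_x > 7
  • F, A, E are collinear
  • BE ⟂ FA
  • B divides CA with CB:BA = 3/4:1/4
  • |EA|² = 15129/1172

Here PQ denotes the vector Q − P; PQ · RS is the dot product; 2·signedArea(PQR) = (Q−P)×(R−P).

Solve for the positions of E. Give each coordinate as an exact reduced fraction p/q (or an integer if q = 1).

1. E_x = 2174/293  [F, A, E are collinear ∩ BE ⟂ FA]
2. E_y = 839/586  [F, A, E are collinear ∩ BE ⟂ FA]
   → E = (2174/293, 839/586)

E = (2174/293, 839/586)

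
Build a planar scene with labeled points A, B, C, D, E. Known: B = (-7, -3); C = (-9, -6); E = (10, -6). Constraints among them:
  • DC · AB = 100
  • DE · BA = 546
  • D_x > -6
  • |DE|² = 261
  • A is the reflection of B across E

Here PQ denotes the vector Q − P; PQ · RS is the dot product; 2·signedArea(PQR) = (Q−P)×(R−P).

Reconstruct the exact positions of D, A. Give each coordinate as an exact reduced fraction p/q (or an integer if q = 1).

1. A_x = 27  [A is the reflection of B across E]
2. A_y = -9  [A is the reflection of B across E]
   → A = (27, -9)
3. D_x = -5  [line 34·x + -6·y + 170 = 0 ∩ |DE|² = 261]
4. D_y = 0  [line 34·x + -6·y + 170 = 0 ∩ |DE|² = 261]
   → D = (-5, 0)

A = (27, -9)
D = (-5, 0)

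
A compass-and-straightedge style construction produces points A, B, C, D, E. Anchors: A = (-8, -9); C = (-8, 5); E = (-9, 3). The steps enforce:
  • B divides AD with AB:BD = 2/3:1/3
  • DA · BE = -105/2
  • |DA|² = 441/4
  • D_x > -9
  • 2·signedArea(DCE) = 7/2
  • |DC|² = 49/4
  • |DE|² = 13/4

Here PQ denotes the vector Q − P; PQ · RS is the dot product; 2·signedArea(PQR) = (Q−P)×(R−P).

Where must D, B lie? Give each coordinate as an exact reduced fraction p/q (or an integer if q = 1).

B = (-8, -2)
D = (-8, 3/2)

1. D_x = -8  [line 2·x + -1·y + 35/2 = 0 ∩ |DA|² = 441/4]
2. D_y = 3/2  [line 2·x + -1·y + 35/2 = 0 ∩ |DA|² = 441/4]
   → D = (-8, 3/2)
3. B_x = -8  [DA · BE = -105/2 ∩ B divides AD with AB:BD = 2/3:1/3]
4. B_y = -2  [DA · BE = -105/2 ∩ B divides AD with AB:BD = 2/3:1/3]
   → B = (-8, -2)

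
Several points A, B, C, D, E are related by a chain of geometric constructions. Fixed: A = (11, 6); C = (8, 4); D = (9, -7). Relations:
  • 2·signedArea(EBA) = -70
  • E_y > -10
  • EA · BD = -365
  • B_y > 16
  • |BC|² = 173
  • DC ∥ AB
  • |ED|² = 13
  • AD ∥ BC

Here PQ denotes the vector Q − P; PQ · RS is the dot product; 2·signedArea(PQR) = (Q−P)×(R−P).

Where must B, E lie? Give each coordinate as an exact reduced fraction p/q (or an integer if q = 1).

1. B_x = 10  [AD ∥ BC ∩ DC ∥ AB]
2. B_y = 17  [AD ∥ BC ∩ DC ∥ AB]
   → B = (10, 17)
3. E_x = 6  [EA · BD = -365 ∩ 2·signedArea(EBA) = -70]
4. E_y = -9  [EA · BD = -365 ∩ 2·signedArea(EBA) = -70]
   → E = (6, -9)

B = (10, 17)
E = (6, -9)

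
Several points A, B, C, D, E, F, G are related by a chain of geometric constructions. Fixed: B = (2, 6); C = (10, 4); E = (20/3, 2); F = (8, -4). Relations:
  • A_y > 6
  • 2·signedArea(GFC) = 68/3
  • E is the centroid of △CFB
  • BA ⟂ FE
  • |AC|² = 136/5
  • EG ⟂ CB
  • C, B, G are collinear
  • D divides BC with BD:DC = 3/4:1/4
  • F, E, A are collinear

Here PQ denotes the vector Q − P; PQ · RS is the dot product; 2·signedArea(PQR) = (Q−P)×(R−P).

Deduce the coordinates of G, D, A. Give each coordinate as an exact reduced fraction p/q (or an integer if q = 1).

A = (28/5, 34/5)
D = (8, 9/2)
G = (22/3, 14/3)

1. G_x = 22/3  [C, B, G are collinear ∩ EG ⟂ CB]
2. G_y = 14/3  [C, B, G are collinear ∩ EG ⟂ CB]
   → G = (22/3, 14/3)
3. D_x = 8  [D divides BC with BD:DC = 3/4:1/4]
4. D_y = 9/2  [D divides BC with BD:DC = 3/4:1/4]
   → D = (8, 9/2)
5. A_x = 28/5  [F, E, A are collinear ∩ BA ⟂ FE]
6. A_y = 34/5  [F, E, A are collinear ∩ BA ⟂ FE]
   → A = (28/5, 34/5)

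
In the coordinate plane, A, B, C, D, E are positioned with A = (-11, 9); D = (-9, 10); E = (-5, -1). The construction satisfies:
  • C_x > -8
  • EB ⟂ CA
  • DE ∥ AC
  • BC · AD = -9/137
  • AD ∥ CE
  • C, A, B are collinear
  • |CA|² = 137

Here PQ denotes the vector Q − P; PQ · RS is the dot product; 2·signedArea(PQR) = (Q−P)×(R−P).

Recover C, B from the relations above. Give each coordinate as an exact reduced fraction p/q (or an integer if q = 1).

1. C_x = -7  [AD ∥ CE ∩ DE ∥ AC]
2. C_y = -2  [AD ∥ CE ∩ DE ∥ AC]
   → C = (-7, -2)
3. B_x = -971/137  [C, A, B are collinear ∩ EB ⟂ CA]
4. B_y = -241/137  [C, A, B are collinear ∩ EB ⟂ CA]
   → B = (-971/137, -241/137)

B = (-971/137, -241/137)
C = (-7, -2)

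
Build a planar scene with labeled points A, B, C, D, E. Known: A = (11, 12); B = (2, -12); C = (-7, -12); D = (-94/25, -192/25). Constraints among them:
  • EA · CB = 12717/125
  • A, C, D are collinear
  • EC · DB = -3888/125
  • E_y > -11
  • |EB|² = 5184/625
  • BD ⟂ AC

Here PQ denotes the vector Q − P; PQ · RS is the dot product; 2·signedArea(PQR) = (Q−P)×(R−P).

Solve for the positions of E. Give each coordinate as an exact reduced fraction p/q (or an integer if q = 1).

E = (-38/125, -1284/125)

1. E_x = -38/125  [EA · CB = 12717/125 ∩ EC · DB = -3888/125]
2. E_y = -1284/125  [EA · CB = 12717/125 ∩ EC · DB = -3888/125]
   → E = (-38/125, -1284/125)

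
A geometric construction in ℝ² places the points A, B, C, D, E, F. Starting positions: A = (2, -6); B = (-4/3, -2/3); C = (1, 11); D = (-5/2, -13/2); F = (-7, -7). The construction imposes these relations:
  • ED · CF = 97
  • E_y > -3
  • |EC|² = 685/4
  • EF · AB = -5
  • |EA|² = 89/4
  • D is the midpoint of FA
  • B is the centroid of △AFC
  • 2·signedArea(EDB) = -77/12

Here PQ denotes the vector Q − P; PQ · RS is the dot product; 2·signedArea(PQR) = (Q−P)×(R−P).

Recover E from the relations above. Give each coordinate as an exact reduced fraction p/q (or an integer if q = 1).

1. E_x = -1/2  [ED · CF = 97 ∩ EF · AB = -5]
2. E_y = -2  [ED · CF = 97 ∩ EF · AB = -5]
   → E = (-1/2, -2)

E = (-1/2, -2)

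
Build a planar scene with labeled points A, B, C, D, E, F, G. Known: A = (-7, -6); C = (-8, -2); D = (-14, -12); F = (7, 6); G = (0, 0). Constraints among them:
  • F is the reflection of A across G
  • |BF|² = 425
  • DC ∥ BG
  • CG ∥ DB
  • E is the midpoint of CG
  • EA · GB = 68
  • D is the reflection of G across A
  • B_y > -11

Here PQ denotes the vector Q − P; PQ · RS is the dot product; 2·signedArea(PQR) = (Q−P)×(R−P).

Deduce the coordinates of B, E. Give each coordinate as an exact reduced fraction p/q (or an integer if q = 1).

B = (-6, -10)
E = (-4, -1)

1. B_x = -6  [DC ∥ BG ∩ CG ∥ DB]
2. B_y = -10  [DC ∥ BG ∩ CG ∥ DB]
   → B = (-6, -10)
3. E_x = -4  [E is the midpoint of CG]
4. E_y = -1  [E is the midpoint of CG]
   → E = (-4, -1)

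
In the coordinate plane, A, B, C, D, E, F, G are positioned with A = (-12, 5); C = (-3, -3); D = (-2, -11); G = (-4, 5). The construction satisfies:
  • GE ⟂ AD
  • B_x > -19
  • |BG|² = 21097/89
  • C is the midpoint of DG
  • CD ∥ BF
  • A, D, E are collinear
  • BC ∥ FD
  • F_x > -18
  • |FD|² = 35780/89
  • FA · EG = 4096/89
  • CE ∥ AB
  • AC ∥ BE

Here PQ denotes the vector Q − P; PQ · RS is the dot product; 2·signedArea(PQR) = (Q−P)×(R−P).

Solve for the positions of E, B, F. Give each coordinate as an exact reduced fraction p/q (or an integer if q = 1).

B = (-1669/89, 837/89)
E = (-868/89, 125/89)
F = (-1580/89, 125/89)

1. E_x = -868/89  [A, D, E are collinear ∩ GE ⟂ AD]
2. E_y = 125/89  [A, D, E are collinear ∩ GE ⟂ AD]
   → E = (-868/89, 125/89)
3. B_x = -1669/89  [AC ∥ BE ∩ CE ∥ AB]
4. B_y = 837/89  [AC ∥ BE ∩ CE ∥ AB]
   → B = (-1669/89, 837/89)
5. F_x = -1580/89  [BC ∥ FD ∩ CD ∥ BF]
6. F_y = 125/89  [BC ∥ FD ∩ CD ∥ BF]
   → F = (-1580/89, 125/89)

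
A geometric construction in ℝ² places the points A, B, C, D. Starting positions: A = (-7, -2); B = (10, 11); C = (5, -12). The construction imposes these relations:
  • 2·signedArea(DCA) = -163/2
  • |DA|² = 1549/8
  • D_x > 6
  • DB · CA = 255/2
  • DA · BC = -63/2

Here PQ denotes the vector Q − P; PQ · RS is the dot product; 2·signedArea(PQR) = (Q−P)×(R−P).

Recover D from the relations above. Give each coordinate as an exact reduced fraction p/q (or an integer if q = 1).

D = (25/4, -25/4)

1. D_x = 25/4  [DA · BC = -63/2 ∩ 2·signedArea(DCA) = -163/2]
2. D_y = -25/4  [DA · BC = -63/2 ∩ 2·signedArea(DCA) = -163/2]
   → D = (25/4, -25/4)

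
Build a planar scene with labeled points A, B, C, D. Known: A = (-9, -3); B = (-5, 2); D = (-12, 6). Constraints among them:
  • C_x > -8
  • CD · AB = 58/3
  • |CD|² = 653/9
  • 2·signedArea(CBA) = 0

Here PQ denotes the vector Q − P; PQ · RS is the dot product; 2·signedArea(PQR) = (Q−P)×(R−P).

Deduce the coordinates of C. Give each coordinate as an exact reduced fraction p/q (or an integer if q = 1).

C = (-23/3, -4/3)

1. C_x = -23/3  [2·signedArea(CBA) = 0 ∩ CD · AB = 58/3]
2. C_y = -4/3  [2·signedArea(CBA) = 0 ∩ CD · AB = 58/3]
   → C = (-23/3, -4/3)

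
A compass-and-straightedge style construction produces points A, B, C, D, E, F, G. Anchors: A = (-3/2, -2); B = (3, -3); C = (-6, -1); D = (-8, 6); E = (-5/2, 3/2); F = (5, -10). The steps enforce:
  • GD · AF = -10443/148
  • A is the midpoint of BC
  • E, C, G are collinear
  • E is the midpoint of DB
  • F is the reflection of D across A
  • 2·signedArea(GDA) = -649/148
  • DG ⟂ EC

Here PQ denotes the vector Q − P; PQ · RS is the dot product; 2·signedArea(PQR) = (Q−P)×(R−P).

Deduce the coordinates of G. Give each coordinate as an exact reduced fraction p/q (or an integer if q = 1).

G = (-297/74, 31/74)

1. G_x = -297/74  [E, C, G are collinear ∩ DG ⟂ EC]
2. G_y = 31/74  [E, C, G are collinear ∩ DG ⟂ EC]
   → G = (-297/74, 31/74)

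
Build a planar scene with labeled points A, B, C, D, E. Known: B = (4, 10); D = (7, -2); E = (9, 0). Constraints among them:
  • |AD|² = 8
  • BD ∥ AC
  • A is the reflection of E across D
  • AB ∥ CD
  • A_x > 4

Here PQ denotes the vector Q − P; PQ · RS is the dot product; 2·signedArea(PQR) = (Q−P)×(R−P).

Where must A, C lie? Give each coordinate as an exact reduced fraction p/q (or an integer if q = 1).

A = (5, -4)
C = (8, -16)

1. A_x = 5  [A is the reflection of E across D]
2. A_y = -4  [A is the reflection of E across D]
   → A = (5, -4)
3. C_x = 8  [AB ∥ CD ∩ BD ∥ AC]
4. C_y = -16  [AB ∥ CD ∩ BD ∥ AC]
   → C = (8, -16)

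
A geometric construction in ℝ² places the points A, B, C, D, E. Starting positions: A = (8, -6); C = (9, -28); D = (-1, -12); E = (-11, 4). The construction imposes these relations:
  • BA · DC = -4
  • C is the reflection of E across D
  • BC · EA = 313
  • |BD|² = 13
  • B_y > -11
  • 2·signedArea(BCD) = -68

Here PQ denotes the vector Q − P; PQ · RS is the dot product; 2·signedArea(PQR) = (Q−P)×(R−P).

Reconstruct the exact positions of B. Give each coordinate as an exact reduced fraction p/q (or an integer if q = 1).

B = (2, -10)

1. B_x = 2  [BA · DC = -4 ∩ BC · EA = 313]
2. B_y = -10  [BA · DC = -4 ∩ BC · EA = 313]
   → B = (2, -10)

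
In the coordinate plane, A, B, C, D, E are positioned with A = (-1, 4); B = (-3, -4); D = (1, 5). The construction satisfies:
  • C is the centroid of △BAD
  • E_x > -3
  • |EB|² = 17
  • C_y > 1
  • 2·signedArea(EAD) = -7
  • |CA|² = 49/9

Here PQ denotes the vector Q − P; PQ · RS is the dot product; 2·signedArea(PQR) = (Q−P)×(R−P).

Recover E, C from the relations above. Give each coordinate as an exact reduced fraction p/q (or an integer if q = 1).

C = (-1, 5/3)
E = (-2, 0)

1. E_x = -2  [line -1·x + 2·y + -2 = 0 ∩ |EB|² = 17]
2. E_y = 0  [line -1·x + 2·y + -2 = 0 ∩ |EB|² = 17]
   → E = (-2, 0)
3. C_x = -1  [C is the centroid of △BAD]
4. C_y = 5/3  [C is the centroid of △BAD]
   → C = (-1, 5/3)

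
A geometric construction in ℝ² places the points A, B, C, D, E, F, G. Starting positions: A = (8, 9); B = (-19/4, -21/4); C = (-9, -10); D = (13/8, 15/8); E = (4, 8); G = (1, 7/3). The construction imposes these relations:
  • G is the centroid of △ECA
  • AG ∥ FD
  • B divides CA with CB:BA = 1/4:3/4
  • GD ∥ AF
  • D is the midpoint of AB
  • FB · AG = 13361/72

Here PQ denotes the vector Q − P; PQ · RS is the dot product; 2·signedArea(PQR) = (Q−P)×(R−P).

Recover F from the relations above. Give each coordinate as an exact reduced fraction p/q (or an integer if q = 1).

F = (69/8, 205/24)

1. F_x = 69/8  [AG ∥ FD ∩ GD ∥ AF]
2. F_y = 205/24  [AG ∥ FD ∩ GD ∥ AF]
   → F = (69/8, 205/24)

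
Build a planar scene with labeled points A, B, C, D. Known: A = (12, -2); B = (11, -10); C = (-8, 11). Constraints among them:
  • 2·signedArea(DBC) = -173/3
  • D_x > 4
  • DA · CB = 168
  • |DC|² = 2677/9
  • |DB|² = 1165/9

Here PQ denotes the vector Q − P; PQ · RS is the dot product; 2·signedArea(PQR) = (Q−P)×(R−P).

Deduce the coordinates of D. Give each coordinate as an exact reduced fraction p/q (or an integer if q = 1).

1. D_x = 5  [2·signedArea(DBC) = -173/3 ∩ DA · CB = 168]
2. D_y = -1/3  [2·signedArea(DBC) = -173/3 ∩ DA · CB = 168]
   → D = (5, -1/3)

D = (5, -1/3)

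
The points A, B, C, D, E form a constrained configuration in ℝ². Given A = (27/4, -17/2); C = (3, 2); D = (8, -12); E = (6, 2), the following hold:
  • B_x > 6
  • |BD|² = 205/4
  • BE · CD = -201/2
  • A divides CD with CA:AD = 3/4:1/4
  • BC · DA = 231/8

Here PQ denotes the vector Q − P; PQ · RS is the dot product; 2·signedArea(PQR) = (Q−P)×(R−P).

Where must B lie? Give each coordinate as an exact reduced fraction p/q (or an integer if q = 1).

B = (13/2, -5)

1. B_x = 13/2  [line -5·x + 14·y + 205/2 = 0 ∩ |BD|² = 205/4]
2. B_y = -5  [line -5·x + 14·y + 205/2 = 0 ∩ |BD|² = 205/4]
   → B = (13/2, -5)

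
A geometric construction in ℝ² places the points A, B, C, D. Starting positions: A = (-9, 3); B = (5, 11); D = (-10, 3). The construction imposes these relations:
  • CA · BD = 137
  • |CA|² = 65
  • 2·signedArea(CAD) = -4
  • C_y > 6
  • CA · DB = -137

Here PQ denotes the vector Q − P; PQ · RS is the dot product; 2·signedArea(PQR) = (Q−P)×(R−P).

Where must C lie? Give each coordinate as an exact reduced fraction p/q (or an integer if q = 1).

1. C_x = -2  [2·signedArea(CAD) = -4 ∩ CA · DB = -137]
2. C_y = 7  [2·signedArea(CAD) = -4 ∩ CA · DB = -137]
   → C = (-2, 7)

C = (-2, 7)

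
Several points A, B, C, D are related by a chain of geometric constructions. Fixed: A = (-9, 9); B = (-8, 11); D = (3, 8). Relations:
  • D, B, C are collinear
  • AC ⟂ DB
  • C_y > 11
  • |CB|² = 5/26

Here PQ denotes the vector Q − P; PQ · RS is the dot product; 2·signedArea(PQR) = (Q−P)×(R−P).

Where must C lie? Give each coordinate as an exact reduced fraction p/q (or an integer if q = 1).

1. C_x = -219/26  [D, B, C are collinear ∩ AC ⟂ DB]
2. C_y = 289/26  [D, B, C are collinear ∩ AC ⟂ DB]
   → C = (-219/26, 289/26)

C = (-219/26, 289/26)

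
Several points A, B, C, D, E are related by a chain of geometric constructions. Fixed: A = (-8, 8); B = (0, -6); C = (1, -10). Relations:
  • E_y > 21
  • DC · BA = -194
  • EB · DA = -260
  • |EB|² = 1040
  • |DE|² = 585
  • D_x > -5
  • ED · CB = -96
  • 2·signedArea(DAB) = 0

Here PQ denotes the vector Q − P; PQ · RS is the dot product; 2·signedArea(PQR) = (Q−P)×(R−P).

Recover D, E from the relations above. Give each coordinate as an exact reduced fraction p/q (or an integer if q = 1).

D = (-4, 1)
E = (-16, 22)

1. D_x = -4  [2·signedArea(DAB) = 0 ∩ DC · BA = -194]
2. D_y = 1  [2·signedArea(DAB) = 0 ∩ DC · BA = -194]
   → D = (-4, 1)
3. E_x = -16  [ED · CB = -96 ∩ EB · DA = -260]
4. E_y = 22  [ED · CB = -96 ∩ EB · DA = -260]
   → E = (-16, 22)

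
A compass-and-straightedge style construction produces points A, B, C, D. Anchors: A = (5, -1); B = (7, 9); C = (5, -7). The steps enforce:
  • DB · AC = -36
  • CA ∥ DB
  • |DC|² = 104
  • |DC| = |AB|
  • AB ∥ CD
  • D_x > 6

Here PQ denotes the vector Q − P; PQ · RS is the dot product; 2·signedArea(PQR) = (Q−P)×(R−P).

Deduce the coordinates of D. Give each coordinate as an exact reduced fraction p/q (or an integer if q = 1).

1. D_x = 7  [CA ∥ DB ∩ AB ∥ CD]
2. D_y = 3  [CA ∥ DB ∩ AB ∥ CD]
   → D = (7, 3)

D = (7, 3)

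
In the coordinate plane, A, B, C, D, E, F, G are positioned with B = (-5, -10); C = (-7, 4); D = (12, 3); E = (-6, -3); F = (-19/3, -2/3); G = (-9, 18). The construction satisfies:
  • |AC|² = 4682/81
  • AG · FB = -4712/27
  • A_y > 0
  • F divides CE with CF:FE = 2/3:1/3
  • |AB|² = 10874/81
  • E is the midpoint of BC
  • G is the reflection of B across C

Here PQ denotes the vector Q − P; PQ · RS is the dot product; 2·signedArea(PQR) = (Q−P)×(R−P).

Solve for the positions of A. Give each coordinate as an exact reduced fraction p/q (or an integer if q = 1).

A = (-2/9, 5/9)

1. A_x = -2/9  [line -4/3·x + 28/3·y + -148/27 = 0 ∩ |AB|² = 10874/81]
2. A_y = 5/9  [line -4/3·x + 28/3·y + -148/27 = 0 ∩ |AB|² = 10874/81]
   → A = (-2/9, 5/9)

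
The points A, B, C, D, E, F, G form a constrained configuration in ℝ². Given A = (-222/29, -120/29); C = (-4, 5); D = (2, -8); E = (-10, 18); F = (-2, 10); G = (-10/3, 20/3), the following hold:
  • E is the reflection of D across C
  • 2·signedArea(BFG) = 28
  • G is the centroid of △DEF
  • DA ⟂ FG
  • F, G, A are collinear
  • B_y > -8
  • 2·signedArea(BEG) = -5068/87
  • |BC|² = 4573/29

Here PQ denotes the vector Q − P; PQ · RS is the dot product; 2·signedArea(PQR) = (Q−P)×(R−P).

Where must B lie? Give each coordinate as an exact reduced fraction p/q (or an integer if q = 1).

1. B_x = -12/29  [2·signedArea(BEG) = -5068/87 ∩ 2·signedArea(BFG) = 28]
2. B_y = -204/29  [2·signedArea(BEG) = -5068/87 ∩ 2·signedArea(BFG) = 28]
   → B = (-12/29, -204/29)

B = (-12/29, -204/29)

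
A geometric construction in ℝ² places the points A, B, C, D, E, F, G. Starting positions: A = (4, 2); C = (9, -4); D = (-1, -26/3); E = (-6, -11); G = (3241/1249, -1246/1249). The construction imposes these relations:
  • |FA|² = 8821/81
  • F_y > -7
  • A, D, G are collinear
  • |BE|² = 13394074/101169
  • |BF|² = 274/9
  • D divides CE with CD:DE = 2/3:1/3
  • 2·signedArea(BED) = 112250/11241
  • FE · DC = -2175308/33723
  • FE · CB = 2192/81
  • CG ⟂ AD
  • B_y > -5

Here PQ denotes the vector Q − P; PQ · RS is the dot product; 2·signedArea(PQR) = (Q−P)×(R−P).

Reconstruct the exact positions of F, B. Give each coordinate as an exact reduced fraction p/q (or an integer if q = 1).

1. B_x = 4411/1249  [line -7/3·x + 5·y + 348631/11241 = 0 ∩ |BE|² = 13394074/101169]
2. B_y = -51200/11241  [line -7/3·x + 5·y + 348631/11241 = 0 ∩ |BE|² = 13394074/101169]
   → B = (4411/1249, -51200/11241)
3. F_x = -1834/1249  [FE · CB = 2192/81 ∩ FE · DC = -2175308/33723]
4. F_y = -77429/11241  [FE · CB = 2192/81 ∩ FE · DC = -2175308/33723]
   → F = (-1834/1249, -77429/11241)

B = (4411/1249, -51200/11241)
F = (-1834/1249, -77429/11241)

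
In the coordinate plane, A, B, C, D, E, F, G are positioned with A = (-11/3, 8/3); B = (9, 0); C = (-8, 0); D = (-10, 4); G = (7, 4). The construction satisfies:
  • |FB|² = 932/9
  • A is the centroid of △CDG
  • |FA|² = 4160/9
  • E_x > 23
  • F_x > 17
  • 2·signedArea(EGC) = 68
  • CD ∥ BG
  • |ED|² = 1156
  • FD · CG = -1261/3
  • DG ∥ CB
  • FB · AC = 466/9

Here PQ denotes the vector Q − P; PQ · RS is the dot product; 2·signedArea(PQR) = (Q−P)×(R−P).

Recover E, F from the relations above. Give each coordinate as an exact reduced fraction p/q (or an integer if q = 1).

E = (24, 4)
F = (53/3, 16/3)

1. E_x = 24  [line 4·x + -15·y + -36 = 0 ∩ |ED|² = 1156]
2. E_y = 4  [line 4·x + -15·y + -36 = 0 ∩ |ED|² = 1156]
   → E = (24, 4)
3. F_x = 53/3  [FD · CG = -1261/3 ∩ FB · AC = 466/9]
4. F_y = 16/3  [FD · CG = -1261/3 ∩ FB · AC = 466/9]
   → F = (53/3, 16/3)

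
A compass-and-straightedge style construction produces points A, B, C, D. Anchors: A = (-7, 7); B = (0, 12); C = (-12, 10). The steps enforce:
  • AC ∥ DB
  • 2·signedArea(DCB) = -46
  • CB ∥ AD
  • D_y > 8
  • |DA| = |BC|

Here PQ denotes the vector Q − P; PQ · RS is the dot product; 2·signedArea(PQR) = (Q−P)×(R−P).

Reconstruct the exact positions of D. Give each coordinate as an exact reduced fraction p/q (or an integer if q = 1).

1. D_x = 5  [AC ∥ DB ∩ CB ∥ AD]
2. D_y = 9  [AC ∥ DB ∩ CB ∥ AD]
   → D = (5, 9)

D = (5, 9)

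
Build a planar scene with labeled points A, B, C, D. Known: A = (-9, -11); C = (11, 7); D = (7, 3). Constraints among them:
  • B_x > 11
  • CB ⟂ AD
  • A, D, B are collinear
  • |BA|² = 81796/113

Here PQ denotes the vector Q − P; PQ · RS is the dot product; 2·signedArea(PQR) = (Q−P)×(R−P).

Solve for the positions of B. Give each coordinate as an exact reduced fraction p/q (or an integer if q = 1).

B = (1271/113, 759/113)

1. B_x = 1271/113  [A, D, B are collinear ∩ CB ⟂ AD]
2. B_y = 759/113  [A, D, B are collinear ∩ CB ⟂ AD]
   → B = (1271/113, 759/113)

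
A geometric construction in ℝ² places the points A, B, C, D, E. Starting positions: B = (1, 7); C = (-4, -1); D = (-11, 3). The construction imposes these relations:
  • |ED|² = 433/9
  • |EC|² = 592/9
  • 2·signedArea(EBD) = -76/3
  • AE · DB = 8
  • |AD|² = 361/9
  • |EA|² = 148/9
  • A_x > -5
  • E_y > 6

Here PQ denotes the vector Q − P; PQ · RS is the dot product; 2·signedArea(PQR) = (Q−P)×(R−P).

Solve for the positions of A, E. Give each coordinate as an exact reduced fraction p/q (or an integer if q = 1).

1. E_x = -16/3  [line 4·x + -12·y + 316/3 = 0 ∩ |ED|² = 433/9]
2. E_y = 7  [line 4·x + -12·y + 316/3 = 0 ∩ |ED|² = 433/9]
   → E = (-16/3, 7)
3. A_x = -14/3  [line -12·x + -4·y + -44 = 0 ∩ |AD|² = 361/9]
4. A_y = 3  [line -12·x + -4·y + -44 = 0 ∩ |AD|² = 361/9]
   → A = (-14/3, 3)

A = (-14/3, 3)
E = (-16/3, 7)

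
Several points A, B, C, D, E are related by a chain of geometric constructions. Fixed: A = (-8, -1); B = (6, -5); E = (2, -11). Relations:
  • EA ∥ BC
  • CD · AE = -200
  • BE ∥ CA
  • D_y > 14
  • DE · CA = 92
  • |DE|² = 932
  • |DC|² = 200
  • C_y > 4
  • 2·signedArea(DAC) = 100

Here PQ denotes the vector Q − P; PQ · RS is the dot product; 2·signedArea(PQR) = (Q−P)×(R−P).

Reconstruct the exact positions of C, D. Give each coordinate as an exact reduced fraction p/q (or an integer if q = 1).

1. C_x = -4  [BE ∥ CA ∩ EA ∥ BC]
2. C_y = 5  [BE ∥ CA ∩ EA ∥ BC]
   → C = (-4, 5)
3. D_x = -14  [DE · CA = 92 ∩ 2·signedArea(DAC) = 100]
4. D_y = 15  [DE · CA = 92 ∩ 2·signedArea(DAC) = 100]
   → D = (-14, 15)

C = (-4, 5)
D = (-14, 15)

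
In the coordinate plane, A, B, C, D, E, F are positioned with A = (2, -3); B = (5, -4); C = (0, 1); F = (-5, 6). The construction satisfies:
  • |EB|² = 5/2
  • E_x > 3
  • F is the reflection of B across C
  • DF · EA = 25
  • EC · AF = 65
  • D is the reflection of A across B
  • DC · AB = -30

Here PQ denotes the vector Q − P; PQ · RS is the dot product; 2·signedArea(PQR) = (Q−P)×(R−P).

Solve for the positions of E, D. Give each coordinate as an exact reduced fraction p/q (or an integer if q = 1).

1. D_x = 8  [D is the reflection of A across B]
2. D_y = -5  [D is the reflection of A across B]
   → D = (8, -5)
3. E_x = 7/2  [EC · AF = 65 ∩ DF · EA = 25]
4. E_y = -7/2  [EC · AF = 65 ∩ DF · EA = 25]
   → E = (7/2, -7/2)

D = (8, -5)
E = (7/2, -7/2)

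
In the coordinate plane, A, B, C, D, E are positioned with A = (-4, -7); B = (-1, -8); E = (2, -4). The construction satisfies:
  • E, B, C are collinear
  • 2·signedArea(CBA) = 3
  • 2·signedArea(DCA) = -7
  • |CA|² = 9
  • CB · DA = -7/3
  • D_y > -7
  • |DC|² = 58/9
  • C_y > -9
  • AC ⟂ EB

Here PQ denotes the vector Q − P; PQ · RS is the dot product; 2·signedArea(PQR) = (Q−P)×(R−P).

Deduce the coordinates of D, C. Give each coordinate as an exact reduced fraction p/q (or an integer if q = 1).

C = (-8/5, -44/5)
D = (-1, -19/3)

1. C_x = -8/5  [E, B, C are collinear ∩ AC ⟂ EB]
2. C_y = -44/5  [E, B, C are collinear ∩ AC ⟂ EB]
   → C = (-8/5, -44/5)
3. D_x = -1  [line -9/5·x + -12/5·y + -17 = 0 ∩ |DC|² = 58/9]
4. D_y = -19/3  [line -9/5·x + -12/5·y + -17 = 0 ∩ |DC|² = 58/9]
   → D = (-1, -19/3)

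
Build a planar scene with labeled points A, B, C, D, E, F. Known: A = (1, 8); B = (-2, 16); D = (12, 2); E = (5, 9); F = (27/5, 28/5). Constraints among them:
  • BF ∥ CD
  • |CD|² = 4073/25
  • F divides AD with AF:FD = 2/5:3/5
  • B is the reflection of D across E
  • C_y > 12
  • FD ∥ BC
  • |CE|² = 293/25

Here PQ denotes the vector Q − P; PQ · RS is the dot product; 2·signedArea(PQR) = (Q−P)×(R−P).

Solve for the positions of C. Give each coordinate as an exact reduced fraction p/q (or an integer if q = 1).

1. C_x = 23/5  [BF ∥ CD ∩ FD ∥ BC]
2. C_y = 62/5  [BF ∥ CD ∩ FD ∥ BC]
   → C = (23/5, 62/5)

C = (23/5, 62/5)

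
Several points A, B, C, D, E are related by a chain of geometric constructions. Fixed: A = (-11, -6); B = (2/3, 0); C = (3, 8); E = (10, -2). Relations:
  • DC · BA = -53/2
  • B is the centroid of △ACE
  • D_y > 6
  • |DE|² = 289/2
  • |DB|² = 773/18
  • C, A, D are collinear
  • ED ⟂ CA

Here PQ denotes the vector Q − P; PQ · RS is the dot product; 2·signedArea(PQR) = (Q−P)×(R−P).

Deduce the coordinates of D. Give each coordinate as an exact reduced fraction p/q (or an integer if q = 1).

D = (3/2, 13/2)

1. D_x = 3/2  [C, A, D are collinear ∩ ED ⟂ CA]
2. D_y = 13/2  [C, A, D are collinear ∩ ED ⟂ CA]
   → D = (3/2, 13/2)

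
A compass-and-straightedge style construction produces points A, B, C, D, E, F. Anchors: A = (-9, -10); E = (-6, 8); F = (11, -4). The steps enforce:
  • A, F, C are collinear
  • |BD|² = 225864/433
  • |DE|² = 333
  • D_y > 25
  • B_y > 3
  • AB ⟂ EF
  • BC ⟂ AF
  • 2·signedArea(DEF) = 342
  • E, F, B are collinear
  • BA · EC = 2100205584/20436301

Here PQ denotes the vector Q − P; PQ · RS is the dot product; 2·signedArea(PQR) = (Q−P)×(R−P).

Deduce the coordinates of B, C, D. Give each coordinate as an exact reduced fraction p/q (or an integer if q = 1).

1. B_x = 207/433  [E, F, B are collinear ∩ AB ⟂ EF]
2. B_y = 1484/433  [E, F, B are collinear ∩ AB ⟂ EF]
   → B = (207/433, 1484/433)
3. C_x = 160047/47197  [A, F, C are collinear ∩ BC ⟂ AF]
4. C_y = -296524/47197  [A, F, C are collinear ∩ BC ⟂ AF]
   → C = (160047/47197, -296524/47197)
5. D_x = -3  [line 12·x + 17·y + -406 = 0 ∩ |DE|² = 333]
6. D_y = 26  [line 12·x + 17·y + -406 = 0 ∩ |DE|² = 333]
   → D = (-3, 26)

B = (207/433, 1484/433)
C = (160047/47197, -296524/47197)
D = (-3, 26)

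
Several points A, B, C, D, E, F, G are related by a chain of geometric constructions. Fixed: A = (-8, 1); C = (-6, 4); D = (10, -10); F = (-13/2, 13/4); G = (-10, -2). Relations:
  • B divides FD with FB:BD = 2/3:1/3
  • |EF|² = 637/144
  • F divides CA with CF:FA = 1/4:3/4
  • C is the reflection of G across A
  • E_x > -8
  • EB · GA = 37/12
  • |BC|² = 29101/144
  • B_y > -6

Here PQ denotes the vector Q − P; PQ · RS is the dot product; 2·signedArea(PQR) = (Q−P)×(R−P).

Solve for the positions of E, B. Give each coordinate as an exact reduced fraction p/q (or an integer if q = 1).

1. B_x = 9/2  [B divides FD with FB:BD = 2/3:1/3]
2. B_y = -67/12  [B divides FD with FB:BD = 2/3:1/3]
   → B = (9/2, -67/12)
3. E_x = -23/3  [line -2·x + -3·y + -65/6 = 0 ∩ |EF|² = 637/144]
4. E_y = 3/2  [line -2·x + -3·y + -65/6 = 0 ∩ |EF|² = 637/144]
   → E = (-23/3, 3/2)

B = (9/2, -67/12)
E = (-23/3, 3/2)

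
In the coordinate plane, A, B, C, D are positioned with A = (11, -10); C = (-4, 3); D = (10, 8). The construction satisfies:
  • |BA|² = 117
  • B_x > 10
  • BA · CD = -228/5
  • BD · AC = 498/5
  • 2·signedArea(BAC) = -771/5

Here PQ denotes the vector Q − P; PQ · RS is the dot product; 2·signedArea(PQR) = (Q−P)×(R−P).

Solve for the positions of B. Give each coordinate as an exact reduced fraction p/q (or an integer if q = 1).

B = (52/5, 4/5)

1. B_x = 52/5  [2·signedArea(BAC) = -771/5 ∩ BD · AC = 498/5]
2. B_y = 4/5  [2·signedArea(BAC) = -771/5 ∩ BD · AC = 498/5]
   → B = (52/5, 4/5)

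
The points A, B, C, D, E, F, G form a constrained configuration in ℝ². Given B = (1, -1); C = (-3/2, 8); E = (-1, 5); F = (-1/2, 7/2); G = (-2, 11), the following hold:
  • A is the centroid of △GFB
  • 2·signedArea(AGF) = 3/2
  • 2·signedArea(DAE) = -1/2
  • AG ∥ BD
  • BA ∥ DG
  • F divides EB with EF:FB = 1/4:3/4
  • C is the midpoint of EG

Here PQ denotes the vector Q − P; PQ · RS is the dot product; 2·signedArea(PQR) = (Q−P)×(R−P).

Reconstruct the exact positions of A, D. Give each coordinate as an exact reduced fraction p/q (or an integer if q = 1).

1. A_x = -1/2  [A is the centroid of △GFB]
2. A_y = 9/2  [A is the centroid of △GFB]
   → A = (-1/2, 9/2)
3. D_x = -1/2  [BA ∥ DG ∩ AG ∥ BD]
4. D_y = 11/2  [BA ∥ DG ∩ AG ∥ BD]
   → D = (-1/2, 11/2)

A = (-1/2, 9/2)
D = (-1/2, 11/2)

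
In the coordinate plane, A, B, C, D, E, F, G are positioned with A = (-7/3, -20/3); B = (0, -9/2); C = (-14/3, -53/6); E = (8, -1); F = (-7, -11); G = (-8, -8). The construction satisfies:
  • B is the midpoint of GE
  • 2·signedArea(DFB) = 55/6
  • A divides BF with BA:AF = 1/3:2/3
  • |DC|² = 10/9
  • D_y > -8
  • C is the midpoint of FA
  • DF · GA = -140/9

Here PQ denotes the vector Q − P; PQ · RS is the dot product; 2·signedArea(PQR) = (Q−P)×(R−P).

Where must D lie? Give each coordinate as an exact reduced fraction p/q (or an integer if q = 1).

1. D_x = -5  [DF · GA = -140/9 ∩ 2·signedArea(DFB) = 55/6]
2. D_y = -47/6  [DF · GA = -140/9 ∩ 2·signedArea(DFB) = 55/6]
   → D = (-5, -47/6)

D = (-5, -47/6)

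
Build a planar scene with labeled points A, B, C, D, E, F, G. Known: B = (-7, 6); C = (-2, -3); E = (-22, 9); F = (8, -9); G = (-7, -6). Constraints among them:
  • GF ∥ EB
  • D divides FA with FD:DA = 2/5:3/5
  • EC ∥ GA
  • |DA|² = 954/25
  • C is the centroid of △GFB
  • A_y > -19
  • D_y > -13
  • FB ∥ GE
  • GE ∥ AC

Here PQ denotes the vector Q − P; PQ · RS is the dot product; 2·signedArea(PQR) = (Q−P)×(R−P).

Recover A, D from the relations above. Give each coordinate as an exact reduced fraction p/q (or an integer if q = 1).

A = (13, -18)
D = (10, -63/5)

1. A_x = 13  [GE ∥ AC ∩ EC ∥ GA]
2. A_y = -18  [GE ∥ AC ∩ EC ∥ GA]
   → A = (13, -18)
3. D_x = 10  [D divides FA with FD:DA = 2/5:3/5]
4. D_y = -63/5  [D divides FA with FD:DA = 2/5:3/5]
   → D = (10, -63/5)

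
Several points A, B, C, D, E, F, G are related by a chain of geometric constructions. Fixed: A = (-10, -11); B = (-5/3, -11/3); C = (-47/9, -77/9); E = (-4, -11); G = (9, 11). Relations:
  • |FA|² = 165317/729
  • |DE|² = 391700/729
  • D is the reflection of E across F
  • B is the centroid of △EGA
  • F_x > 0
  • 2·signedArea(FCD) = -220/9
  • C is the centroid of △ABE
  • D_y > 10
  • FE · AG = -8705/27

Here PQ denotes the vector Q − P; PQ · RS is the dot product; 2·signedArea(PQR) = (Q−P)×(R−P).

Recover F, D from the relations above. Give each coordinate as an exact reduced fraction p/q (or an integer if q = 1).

1. F_x = 19/27  [line -19·x + -22·y + 119/27 = 0 ∩ |FA|² = 165317/729]
2. F_y = -11/27  [line -19·x + -22·y + 119/27 = 0 ∩ |FA|² = 165317/729]
   → F = (19/27, -11/27)
3. D_x = 146/27  [2·signedArea(FCD) = -220/9 ∩ D is the reflection of E across F]
4. D_y = 275/27  [2·signedArea(FCD) = -220/9 ∩ D is the reflection of E across F]
   → D = (146/27, 275/27)

D = (146/27, 275/27)
F = (19/27, -11/27)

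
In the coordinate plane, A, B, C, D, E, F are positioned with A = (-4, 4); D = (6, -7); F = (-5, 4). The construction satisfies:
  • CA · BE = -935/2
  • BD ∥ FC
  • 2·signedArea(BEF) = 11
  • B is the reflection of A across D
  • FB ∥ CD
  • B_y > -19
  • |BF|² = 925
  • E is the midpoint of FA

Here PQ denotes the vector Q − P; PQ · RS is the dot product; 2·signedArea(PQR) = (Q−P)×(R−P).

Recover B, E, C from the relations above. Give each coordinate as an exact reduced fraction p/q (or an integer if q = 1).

B = (16, -18)
C = (-15, 15)
E = (-9/2, 4)

1. B_x = 16  [B is the reflection of A across D]
2. B_y = -18  [B is the reflection of A across D]
   → B = (16, -18)
3. E_x = -9/2  [E is the midpoint of FA]
4. E_y = 4  [E is the midpoint of FA]
   → E = (-9/2, 4)
5. C_x = -15  [FB ∥ CD ∩ BD ∥ FC]
6. C_y = 15  [FB ∥ CD ∩ BD ∥ FC]
   → C = (-15, 15)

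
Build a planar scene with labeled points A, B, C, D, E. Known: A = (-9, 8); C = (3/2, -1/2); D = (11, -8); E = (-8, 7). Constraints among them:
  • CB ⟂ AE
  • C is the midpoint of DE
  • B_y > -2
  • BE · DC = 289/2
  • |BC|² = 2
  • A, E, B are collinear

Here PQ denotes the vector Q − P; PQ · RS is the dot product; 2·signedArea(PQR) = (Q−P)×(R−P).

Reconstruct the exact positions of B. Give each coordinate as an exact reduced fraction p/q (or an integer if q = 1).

1. B_x = 1/2  [A, E, B are collinear ∩ CB ⟂ AE]
2. B_y = -3/2  [A, E, B are collinear ∩ CB ⟂ AE]
   → B = (1/2, -3/2)

B = (1/2, -3/2)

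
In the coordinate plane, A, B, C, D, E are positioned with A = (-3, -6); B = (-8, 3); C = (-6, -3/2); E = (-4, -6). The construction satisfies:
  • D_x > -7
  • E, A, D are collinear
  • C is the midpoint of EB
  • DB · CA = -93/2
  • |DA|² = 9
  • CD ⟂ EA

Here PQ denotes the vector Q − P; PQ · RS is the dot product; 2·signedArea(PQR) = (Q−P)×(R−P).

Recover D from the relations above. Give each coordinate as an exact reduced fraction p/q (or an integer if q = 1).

D = (-6, -6)

1. D_x = -6  [E, A, D are collinear ∩ CD ⟂ EA]
2. D_y = -6  [E, A, D are collinear ∩ CD ⟂ EA]
   → D = (-6, -6)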